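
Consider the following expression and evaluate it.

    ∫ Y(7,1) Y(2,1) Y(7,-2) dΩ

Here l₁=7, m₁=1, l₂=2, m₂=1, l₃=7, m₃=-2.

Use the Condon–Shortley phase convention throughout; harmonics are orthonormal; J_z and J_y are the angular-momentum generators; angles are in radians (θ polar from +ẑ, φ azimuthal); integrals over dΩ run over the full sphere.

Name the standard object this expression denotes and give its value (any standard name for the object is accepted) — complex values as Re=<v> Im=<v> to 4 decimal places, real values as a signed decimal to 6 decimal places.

This is a Gaunt coefficient — the integral of a triple product of spherical harmonics over the sphere.
Checks pass: Σm=0; 16 even; l₃=7∈[5,9].
(2·7+1)(2·2+1)(2·7+1) = 1125
Δ: 2! 12! 2! / 17! → 1/185640
sum: t=0:+1/2419200 t=1:−1/518400 t=2:+1/2419200 = -1/907200
3j²(7 2 7; 0 0 0) = Δ·Π!·Σ² = 56/3315  (sign +1)
sum: t=1:−1/1209600 t=2:+1/1935360 = -1/3225600
3j²(7 2 7; 1 1 -2) = Δ·Π!·Σ² = 243/61880  (sign +1)
combine: 4πI² = 1125·56/3315·243/61880 = 3645/48841
take √, sign +1: I = 0.07706400

Gaunt coefficient, +0.077064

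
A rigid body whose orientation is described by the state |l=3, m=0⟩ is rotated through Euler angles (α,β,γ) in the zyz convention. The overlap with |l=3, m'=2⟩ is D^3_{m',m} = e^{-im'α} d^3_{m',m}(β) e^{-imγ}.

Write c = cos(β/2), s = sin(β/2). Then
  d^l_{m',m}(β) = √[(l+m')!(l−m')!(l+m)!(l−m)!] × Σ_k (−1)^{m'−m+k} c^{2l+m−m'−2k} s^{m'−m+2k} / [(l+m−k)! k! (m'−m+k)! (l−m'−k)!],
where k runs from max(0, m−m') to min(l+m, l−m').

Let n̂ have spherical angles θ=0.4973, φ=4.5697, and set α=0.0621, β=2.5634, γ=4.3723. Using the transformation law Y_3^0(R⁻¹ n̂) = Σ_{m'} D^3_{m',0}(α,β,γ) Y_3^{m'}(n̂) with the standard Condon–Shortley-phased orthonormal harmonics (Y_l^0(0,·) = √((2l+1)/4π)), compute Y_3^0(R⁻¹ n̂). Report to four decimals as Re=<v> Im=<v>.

Re=-0.0332 Im=0.0000

Need the full column D^3_{m',0} for m'=−3..3 at α=0.0621, β=2.5634, γ=4.3723.
cos(β/2)=0.285086, sin(β/2)=0.958502
d^3_{-3,0}: single k=3 term ⇒ +0.091248;  D = +0.089669+0.016901i
d^3_{-2,0}: k∈[2..3] ⇒ +0.033239 -0.375738 = -0.342498;  D = -0.339860-0.042429i
d^3_{-1,0}: k∈[1..3] ⇒ +0.006253 -0.212041 +0.798972 = +0.593184;  D = +0.592041+0.036813i
d^3_{0,0}: k∈[0..3] ⇒ +0.000537 -0.054618 +0.617400 -0.775457 = -0.212138;  D = -0.212138+0.000000i
d^3_{1,0}: k∈[0..2] ⇒ -0.006253 +0.212041 -0.798972 = -0.593184;  D = -0.592041+0.036813i
d^3_{2,0}: k∈[0..1] ⇒ +0.033239 -0.375738 = -0.342498;  D = -0.339860+0.042429i
d^3_{3,0}: single k=0 term ⇒ -0.091248;  D = -0.089669+0.016901i
Y_3^{m'}(θ=0.4973,φ=4.5697) and Σ D·Y over m':
  (+0.0897+0.0169i)·(+0.0188-0.0412i)  (-0.3399-0.0424i)·(-0.1961-0.0575i)  (+0.5920+0.0368i)·(-0.0627+0.4368i)  (-0.2121+0.0000i)·(+0.2827+0.0000i)  (-0.5920+0.0368i)·(+0.0627+0.4368i)  (-0.3399+0.0424i)·(-0.1961+0.0575i)  (-0.0897+0.0169i)·(-0.0188-0.0412i)
Y_3^0(R⁻¹ n̂) = -0.033235-0.000000i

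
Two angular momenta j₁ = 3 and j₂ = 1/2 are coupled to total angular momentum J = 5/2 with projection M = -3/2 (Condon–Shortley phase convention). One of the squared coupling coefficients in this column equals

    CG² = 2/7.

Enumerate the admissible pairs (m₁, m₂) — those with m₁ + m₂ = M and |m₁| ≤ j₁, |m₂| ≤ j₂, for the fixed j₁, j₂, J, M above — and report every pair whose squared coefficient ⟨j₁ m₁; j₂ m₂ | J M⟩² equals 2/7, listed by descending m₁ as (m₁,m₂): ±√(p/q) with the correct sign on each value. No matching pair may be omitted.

(-1,-1/2): +√(2/7)

Admissible pairs with m₁+m₂ = M = -3/2: (-2,1/2), (-1,-1/2)
  (m₁,m₂)=(-1,-1/2): CG² = 2/7, CG = +√(2/7)   ← matches the target
  (m₁,m₂)=(-2,1/2): CG² = 5/7, CG = −√(5/7)
Pairs with CG² = 2/7: (-1,-1/2): +√(2/7)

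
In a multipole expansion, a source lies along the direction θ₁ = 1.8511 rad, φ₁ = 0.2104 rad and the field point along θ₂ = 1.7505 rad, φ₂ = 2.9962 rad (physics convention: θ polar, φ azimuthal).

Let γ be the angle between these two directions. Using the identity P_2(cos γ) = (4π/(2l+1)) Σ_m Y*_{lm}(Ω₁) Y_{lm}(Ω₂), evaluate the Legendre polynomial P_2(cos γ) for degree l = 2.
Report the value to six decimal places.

Term-by-term m-sum for l=2 (normalisation 4π/5 = 2.513274):
  m=-2: (0.325593, 0.145713) × (0.358236, 0.107209) = (0.101017, 0.087106)  (running Σ = (0.101017, 0.087106))
  m=-1: (-0.200853, -0.042894) × (0.134427, 0.019684) = (-0.026156, -0.009720)  (running Σ = (0.074861, 0.077386))
  m=0: (-0.242977, -0.000000) × (-0.285164, 0.000000) = (0.069288, 0.000000)  (running Σ = (0.144150, 0.077386))
  m=1: (0.200853, -0.042894) × (-0.134427, 0.019684) = (-0.026156, 0.009720)  (running Σ = (0.117994, 0.087106))
  m=2: (0.325593, -0.145713) × (0.358236, -0.107209) = (0.101017, -0.087106)  (running Σ = (0.219011, 0.000000))
Σ over m = (0.219011, 0.000000); ×(4π/5) → (0.550435, 0.000000). Real part: 0.550435

0.550435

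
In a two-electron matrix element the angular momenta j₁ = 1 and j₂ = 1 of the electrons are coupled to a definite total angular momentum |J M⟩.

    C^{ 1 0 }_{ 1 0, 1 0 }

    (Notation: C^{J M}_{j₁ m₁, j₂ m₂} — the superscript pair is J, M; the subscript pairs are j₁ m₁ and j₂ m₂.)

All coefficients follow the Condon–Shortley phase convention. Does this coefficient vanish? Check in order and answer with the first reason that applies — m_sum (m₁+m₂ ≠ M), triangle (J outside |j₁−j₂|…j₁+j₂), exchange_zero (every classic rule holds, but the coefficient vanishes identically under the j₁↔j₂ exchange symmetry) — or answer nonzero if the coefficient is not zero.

exchange_zero

m-sum: m₁+m₂ = 0+0 = 0, M = 0  ✓
triangle: |j₁−j₂| = 0 ≤ J = 1 ≤ j₁+j₂ = 2  ✓
exchange: j₁=j₂ and m₁=m₂, and (−1)^(j₁+j₂−J) = (−1)^1 = −1 forces ⟨j₁m₁;j₂m₂|JM⟩ = −⟨j₂m₂;j₁m₁|JM⟩ = −⟨j₁m₁;j₂m₂|JM⟩ ⇒ the coefficient vanishes identically
Racah sum check: Σ_k collapses to 0 ⇒ CG = 0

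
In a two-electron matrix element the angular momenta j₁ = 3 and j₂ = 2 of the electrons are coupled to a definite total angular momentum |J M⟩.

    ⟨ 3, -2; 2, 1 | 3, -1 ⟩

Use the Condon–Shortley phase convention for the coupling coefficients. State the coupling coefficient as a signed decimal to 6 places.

triangle: 2!*4!*2!/9! = 96/362880
(j±m)!: 1!*5!*3!*1!*2!*4! = 34560
prefactor² = (2J+1)*Δ*N² = 64
  k=1: −1/(1!*1!*4!*2!*0!*0!) = -1/48
  k=2: +1/(2!*0!*3!*1!*1!*1!) = 1/12
Σ = 1/16  ⇒  CG² = 64*(1/16)² = 1/4
CG = +√(1/4) = +0.500000

+√(1/4) ≈ +0.500000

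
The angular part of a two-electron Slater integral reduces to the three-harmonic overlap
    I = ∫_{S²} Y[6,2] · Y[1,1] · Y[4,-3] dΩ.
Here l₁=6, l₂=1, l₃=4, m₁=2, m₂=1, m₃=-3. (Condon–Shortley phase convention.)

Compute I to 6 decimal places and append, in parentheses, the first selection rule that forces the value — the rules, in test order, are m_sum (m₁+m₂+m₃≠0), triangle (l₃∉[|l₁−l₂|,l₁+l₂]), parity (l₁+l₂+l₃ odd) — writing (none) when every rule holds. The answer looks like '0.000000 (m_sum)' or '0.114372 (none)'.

0.000000 (triangle)

|6−1|≤4≤6+1 violated ⇒ I = 0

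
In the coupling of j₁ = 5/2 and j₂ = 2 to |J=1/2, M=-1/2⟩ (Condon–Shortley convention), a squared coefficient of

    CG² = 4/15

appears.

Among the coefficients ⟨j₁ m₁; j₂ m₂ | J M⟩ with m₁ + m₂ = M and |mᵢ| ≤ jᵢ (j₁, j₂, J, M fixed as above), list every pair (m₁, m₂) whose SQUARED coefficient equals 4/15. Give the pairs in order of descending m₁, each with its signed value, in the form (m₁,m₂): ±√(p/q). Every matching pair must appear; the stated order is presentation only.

Admissible pairs with m₁+m₂ = M = -1/2: (-5/2,2), (-3/2,1), (-1/2,0), (1/2,-1), (3/2,-2)
  (m₁,m₂)=(3/2,-2): CG² = 1/15, CG = +√(1/15)
  (m₁,m₂)=(1/2,-1): CG² = 2/15, CG = −√(2/15)
  (m₁,m₂)=(-1/2,0): CG² = 1/5, CG = +√(1/5)
  (m₁,m₂)=(-3/2,1): CG² = 4/15, CG = −√(4/15)   ← matches the target
  (m₁,m₂)=(-5/2,2): CG² = 1/3, CG = +√(1/3)
Pairs with CG² = 4/15: (-3/2,1): −√(4/15)

(-3/2,1): −√(4/15)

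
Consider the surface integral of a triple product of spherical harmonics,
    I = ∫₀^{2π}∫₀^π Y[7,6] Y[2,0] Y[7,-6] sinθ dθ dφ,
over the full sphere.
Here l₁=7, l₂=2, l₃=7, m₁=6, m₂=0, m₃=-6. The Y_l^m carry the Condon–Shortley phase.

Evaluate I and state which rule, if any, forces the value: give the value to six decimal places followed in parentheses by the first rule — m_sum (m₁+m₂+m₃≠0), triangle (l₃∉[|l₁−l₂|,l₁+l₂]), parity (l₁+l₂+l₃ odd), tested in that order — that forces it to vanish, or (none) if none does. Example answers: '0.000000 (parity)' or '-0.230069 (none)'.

-0.148420 (none)

Rules hold: Σm=0, L=16 even, 5≤7≤9.
N = 15·5·15 = 1125
Δ = 2!·12!·2!/17! = 1/185640
Racah Σ t=0..2: t=0:+1/2419200 t=1:−1/518400 t=2:+1/2419200 = -1/907200
⇒ 3j(7 2 7; 0 0 0)² = 56/3315, sgn +1
Racah Σ t=0..1: t=0:+1/159667200 t=1:−1/479001600 = 1/239500800
⇒ 3j(7 2 7; 6 0 -6)² = 26/1785, sgn -1
4πI² = N·(3j₀)²·(3jₘ)² = 80/289
I = -1·√(0.276817/4π) = -0.14841956
No selection rule forces the value: the integral is nonzero (none).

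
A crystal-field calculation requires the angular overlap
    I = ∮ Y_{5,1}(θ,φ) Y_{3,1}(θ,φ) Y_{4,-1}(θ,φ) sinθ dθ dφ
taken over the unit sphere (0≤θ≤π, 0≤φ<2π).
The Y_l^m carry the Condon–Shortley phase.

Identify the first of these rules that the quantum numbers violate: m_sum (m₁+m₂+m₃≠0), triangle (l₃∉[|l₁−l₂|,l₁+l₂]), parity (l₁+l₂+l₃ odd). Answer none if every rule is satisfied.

m_sum

m₁+m₂+m₃ = 1 + 1 − 1 = 1  ✗
triangle: |5−3|=2 ≤ l₃=4 ≤ 5+3=8
parity: l₁+l₂+l₃ = 12 is even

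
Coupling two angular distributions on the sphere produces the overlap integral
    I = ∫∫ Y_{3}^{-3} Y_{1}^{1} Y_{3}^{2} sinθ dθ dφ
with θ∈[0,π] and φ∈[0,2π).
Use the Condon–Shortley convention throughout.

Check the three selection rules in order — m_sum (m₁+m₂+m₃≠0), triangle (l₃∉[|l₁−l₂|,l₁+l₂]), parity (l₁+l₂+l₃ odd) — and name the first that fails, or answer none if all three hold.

parity

azimuthal sum: -3 + 1 + 2 = 0  ✓
2 ≤ 3 ≤ 4 (triangle on l)  ✓
L = 3 + 1 + 3 = 7 (odd)  ✗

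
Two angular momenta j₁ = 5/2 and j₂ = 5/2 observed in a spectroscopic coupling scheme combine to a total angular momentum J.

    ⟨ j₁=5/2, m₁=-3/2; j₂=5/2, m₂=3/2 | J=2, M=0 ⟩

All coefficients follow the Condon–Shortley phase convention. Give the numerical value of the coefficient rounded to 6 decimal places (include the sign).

triangle: 3!·2!·2!/8! = 24/40320
(j±m)!: 1!·4!·4!·1!·2!·2! = 2304
prefactor² = (2J+1)·Δ·N² = 48/7
  k=2: +1/(2!·1!·2!·2!·0!·0!) = 1/8
  k=3: −1/(3!·0!·1!·1!·1!·1!) = -1/6
Σ = -1/24  ⇒  CG² = 48/7·(-1/24)² = 1/84
CG = −√(1/84) = -0.109109

-0.109109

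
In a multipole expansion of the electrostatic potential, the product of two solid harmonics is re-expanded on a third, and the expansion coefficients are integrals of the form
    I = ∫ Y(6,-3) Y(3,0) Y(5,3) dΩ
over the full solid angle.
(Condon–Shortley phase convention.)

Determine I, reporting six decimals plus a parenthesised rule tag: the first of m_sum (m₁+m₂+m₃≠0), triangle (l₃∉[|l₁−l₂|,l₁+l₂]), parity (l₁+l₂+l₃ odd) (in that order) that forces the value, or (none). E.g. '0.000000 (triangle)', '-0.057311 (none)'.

Rules hold: Σm=0, L=14 even, 3≤5≤9.
N = 13·7·11 = 1001
Δ = 4!·8!·2!/15! = 1/675675
Racah Σ t=1..3: t=1:−1/8640 t=2:+1/2304 t=3:−1/8640 = 7/34560
⇒ 3j(6 3 5; 0 0 0)² = 7/429, sgn -1
Racah Σ t=1..3: t=1:−1/483840 t=2:+1/20160 t=3:−1/17280 = -1/96768
⇒ 3j(6 3 5; -3 0 3)² = 1/1001, sgn -1
4πI² = N·(3j₀)²·(3jₘ)² = 7/429
I = +1·√(0.016317/4π) = 0.03603425
No selection rule forces the value: the integral is nonzero (none).

0.036034 (none)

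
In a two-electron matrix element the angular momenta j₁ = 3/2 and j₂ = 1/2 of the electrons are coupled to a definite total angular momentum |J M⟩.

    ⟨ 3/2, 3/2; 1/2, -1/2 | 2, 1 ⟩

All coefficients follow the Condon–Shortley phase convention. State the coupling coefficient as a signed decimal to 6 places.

√[5·0!3!1!/5! · 3!0!0!1!3!1!] = √(9)
  +(−1)^0/∏(0,0,0,0,3,1)! = 1/6  (running 1/6)
⟨..|..⟩ = √(9)·(1/6) = +0.500000

+√(1/4) = +0.500000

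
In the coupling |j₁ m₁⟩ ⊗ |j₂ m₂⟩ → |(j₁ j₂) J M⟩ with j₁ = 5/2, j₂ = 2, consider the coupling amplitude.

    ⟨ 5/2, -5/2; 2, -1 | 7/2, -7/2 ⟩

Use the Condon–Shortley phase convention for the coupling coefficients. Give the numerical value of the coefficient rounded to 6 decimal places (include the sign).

j₁+j₂−J=1  J+j₁−j₂=4  J−j₁+j₂=3  j₁+j₂+J+1=9
(j₁±m₁, j₂±m₂, J±M) = (0,5,1,3,0,7)
P² = 11520
sum k=1..1:
  [1] −1/144 = -1/144
S = -1/144
C² = P²·S² = 5/9 ; C = -0.745356

−√(5/9) = -0.745356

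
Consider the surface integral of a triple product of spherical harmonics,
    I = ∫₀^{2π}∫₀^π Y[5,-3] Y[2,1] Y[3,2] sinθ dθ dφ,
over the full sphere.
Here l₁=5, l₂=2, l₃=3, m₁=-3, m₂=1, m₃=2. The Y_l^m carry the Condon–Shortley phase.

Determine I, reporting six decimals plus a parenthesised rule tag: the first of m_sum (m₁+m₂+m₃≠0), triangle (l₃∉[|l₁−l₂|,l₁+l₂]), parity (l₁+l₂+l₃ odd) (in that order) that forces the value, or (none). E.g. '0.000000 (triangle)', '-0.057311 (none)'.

-0.253584 (none)

Checks pass: Σm=0; 10 even; l₃=3∈[3,7].
(2·5+1)(2·2+1)(2·3+1) = 385
Δ: 4! 6! 0! / 11! → 1/2310
sum: t=2:+1/144 = 1/144
3j²(5 2 3; 0 0 0) = Δ·Π!·Σ² = 10/231  (sign -1)
sum: t=3:−1/720 = -1/720
3j²(5 2 3; -3 1 2) = Δ·Π!·Σ² = 8/165  (sign +1)
combine: 4πI² = 385·10/231·8/165 = 80/99
take √, sign -1: I = -0.25358436
No selection rule forces the value: the integral is nonzero (none).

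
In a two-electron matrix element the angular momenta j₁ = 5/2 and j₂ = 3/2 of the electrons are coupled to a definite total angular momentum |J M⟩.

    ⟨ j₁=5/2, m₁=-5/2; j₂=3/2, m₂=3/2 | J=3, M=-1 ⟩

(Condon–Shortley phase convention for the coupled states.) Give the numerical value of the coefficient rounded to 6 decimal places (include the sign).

√[7·1!4!2!/8! · 0!5!3!0!2!4!] = √(288)
  +(−1)^1/∏(1,0,4,2,0,0)! = -1/48  (running -1/48)
⟨..|..⟩ = √(288)·(-1/48) = -0.353553

−√(1/8) ≈ -0.353553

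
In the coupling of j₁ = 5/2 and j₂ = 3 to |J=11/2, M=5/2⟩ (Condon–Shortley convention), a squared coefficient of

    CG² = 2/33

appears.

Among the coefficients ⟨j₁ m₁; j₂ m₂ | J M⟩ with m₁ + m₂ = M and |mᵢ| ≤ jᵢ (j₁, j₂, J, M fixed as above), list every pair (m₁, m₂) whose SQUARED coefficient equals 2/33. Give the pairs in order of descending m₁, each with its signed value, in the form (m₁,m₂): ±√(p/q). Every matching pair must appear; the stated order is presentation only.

Admissible pairs with m₁+m₂ = M = 5/2: (-1/2,3), (1/2,2), (3/2,1), (5/2,0)
  (m₁,m₂)=(5/2,0): CG² = 4/33, CG = +√(4/33)
  (m₁,m₂)=(3/2,1): CG² = 5/11, CG = +√(5/11)
  (m₁,m₂)=(1/2,2): CG² = 4/11, CG = +√(4/11)
  (m₁,m₂)=(-1/2,3): CG² = 2/33, CG = +√(2/33)   ← matches the target
Pairs with CG² = 2/33: (-1/2,3): +√(2/33)

(-1/2,3): +√(2/33)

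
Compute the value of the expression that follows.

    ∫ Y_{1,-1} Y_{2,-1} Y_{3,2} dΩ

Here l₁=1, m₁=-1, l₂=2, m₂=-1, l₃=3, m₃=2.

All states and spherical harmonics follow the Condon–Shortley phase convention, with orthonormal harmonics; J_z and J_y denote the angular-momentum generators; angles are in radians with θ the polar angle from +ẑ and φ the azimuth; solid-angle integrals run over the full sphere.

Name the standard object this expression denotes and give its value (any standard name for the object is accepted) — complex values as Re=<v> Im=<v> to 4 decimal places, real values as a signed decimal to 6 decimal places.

This is a Gaunt coefficient — the integral of a triple product of spherical harmonics over the sphere.
Rules hold: Σm=0, L=6 even, 1≤3≤3.
N = 3·5·7 = 105
Δ = 0!·2!·4!/7! = 1/105
Racah Σ t=0..0: t=0:+1/4 = 1/4
⇒ 3j(1 2 3; 0 0 0)² = 3/35, sgn -1
Racah Σ t=0..0: t=0:+1/12 = 1/12
⇒ 3j(1 2 3; -1 -1 2)² = 2/21, sgn -1
4πI² = N·(3j₀)²·(3jₘ)² = 6/7
I = +1·√(0.857143/4π) = 0.26116903

Gaunt coefficient, +0.261169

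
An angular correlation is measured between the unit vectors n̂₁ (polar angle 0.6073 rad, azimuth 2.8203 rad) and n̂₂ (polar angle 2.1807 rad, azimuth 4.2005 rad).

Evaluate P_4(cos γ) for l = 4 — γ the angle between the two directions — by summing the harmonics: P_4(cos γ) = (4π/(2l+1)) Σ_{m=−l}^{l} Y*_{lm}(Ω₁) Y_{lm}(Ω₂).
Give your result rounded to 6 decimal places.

Term-by-term m-sum for l=4 (normalisation 4π/9 = 1.396263):
  [-4]  conj(Y_{4,-4})(Ω₁) = 0.01322 - 0.04503j ; Y_{4,-4}(Ω₂) = -0.09168 + 0.17751j ; Δ = 0.00678 + 0.00648j
  [-3]  conj(Y_{4,-3})(Ω₁) = -0.10894 + 0.15690j ; Y_{4,-3}(Ω₂) = -0.39463 + 0.01387j ; Δ = 0.04081 - 0.06343j
  [-2]  conj(Y_{4,-2})(Ω₁) = 0.32446 - 0.24288j ; Y_{4,-2}(Ω₂) = -0.15159 - 0.24891j ; Δ = -0.10964 - 0.04394j
  [-1]  conj(Y_{4,-1})(Ω₁) = -0.36191 + 0.12045j ; Y_{4,-1}(Ω₂) = -0.07653 + 0.13621j ; Δ = 0.01129 - 0.05851j
  [+0]  conj(Y_{4,0})(Ω₁) = -0.13903 + 0.00000j ; Y_{4,0}(Ω₂) = -0.32531 + 0.00000j ; Δ = 0.04523 + 0.00000j
  [+1]  conj(Y_{4,1})(Ω₁) = 0.36191 + 0.12045j ; Y_{4,1}(Ω₂) = 0.07653 + 0.13621j ; Δ = 0.01129 + 0.05851j
  [+2]  conj(Y_{4,2})(Ω₁) = 0.32446 + 0.24288j ; Y_{4,2}(Ω₂) = -0.15159 + 0.24891j ; Δ = -0.10964 + 0.04394j
  [+3]  conj(Y_{4,3})(Ω₁) = 0.10894 + 0.15690j ; Y_{4,3}(Ω₂) = 0.39463 + 0.01387j ; Δ = 0.04081 + 0.06343j
  [+4]  conj(Y_{4,4})(Ω₁) = 0.01322 + 0.04503j ; Y_{4,4}(Ω₂) = -0.09168 - 0.17751j ; Δ = 0.00678 - 0.00648j
Σ over m = -0.05629 - 0.00000j; ×(4π/9) → -0.07859 - 0.00000j. Real part: -0.078589

-0.078589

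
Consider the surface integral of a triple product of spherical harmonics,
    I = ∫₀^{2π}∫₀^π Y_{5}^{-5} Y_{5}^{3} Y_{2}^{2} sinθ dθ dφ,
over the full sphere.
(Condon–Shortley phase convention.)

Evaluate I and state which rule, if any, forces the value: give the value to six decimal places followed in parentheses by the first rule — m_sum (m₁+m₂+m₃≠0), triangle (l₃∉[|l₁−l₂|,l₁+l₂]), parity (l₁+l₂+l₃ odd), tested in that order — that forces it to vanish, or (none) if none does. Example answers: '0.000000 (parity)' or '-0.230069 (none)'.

Rules hold: Σm=0, L=12 even, 0≤2≤10.
N = 11·11·5 = 605
Δ = 8!·2!·2!/13! = 1/38610
Racah Σ t=3..5: t=3:−1/2880 t=4:+1/576 t=5:−1/2880 = 1/960
⇒ 3j(5 5 2; 0 0 0)² = 10/429, sgn +1
Racah Σ t=8..8: t=8:+1/161280 = 1/161280
⇒ 3j(5 5 2; -5 3 2)² = 1/143, sgn +1
4πI² = N·(3j₀)²·(3jₘ)² = 50/507
I = +1·√(0.0986193/4π) = 0.08858824
No selection rule forces the value: the integral is nonzero (none).

0.088588 (none)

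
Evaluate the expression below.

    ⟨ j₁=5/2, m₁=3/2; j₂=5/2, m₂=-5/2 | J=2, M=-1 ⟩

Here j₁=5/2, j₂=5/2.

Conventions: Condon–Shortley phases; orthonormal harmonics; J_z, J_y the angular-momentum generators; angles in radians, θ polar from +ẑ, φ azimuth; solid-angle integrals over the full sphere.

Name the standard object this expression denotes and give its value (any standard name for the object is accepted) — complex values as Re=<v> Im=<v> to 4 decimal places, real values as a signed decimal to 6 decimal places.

Clebsch–Gordan coefficient, +√(5/14) ≈ +0.597614

This is a Clebsch–Gordan (vector-coupling) coefficient.
j₁+j₂−J=3  J+j₁−j₂=2  J−j₁+j₂=2  j₁+j₂+J+1=8
(j₁±m₁, j₂±m₂, J±M) = (4,1,0,5,1,3)
P² = 360/7
sum k=0..0:
  [0] +1/12 = 1/12
S = 1/12
C² = P²·S² = 5/14 ; C = +0.597614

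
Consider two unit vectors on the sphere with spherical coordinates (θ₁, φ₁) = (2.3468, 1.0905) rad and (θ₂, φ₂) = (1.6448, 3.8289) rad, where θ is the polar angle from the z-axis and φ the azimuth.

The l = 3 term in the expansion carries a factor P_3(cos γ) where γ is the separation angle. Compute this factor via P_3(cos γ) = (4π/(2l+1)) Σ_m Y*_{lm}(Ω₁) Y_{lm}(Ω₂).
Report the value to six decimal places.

0.356478

Expand P_3 via completeness: Σ_{m} conj(Y_{3,m}) at Ω₁ times Y_{3,m} at Ω₂ —
  term(m=-3) = -0.02218 - 0.05872j   from Y*(Ω₁)=-0.15041 - 0.01965j, Y(Ω₂)=0.19516 + 0.36490j
  term(m=-2) = 0.01897 + 0.01978j   from Y*(Ω₁)=0.20895 - 0.29883j, Y(Ω₂)=-0.01465 + 0.07371j
  term(m=-1) = 0.09664 + 0.04122j   from Y*(Ω₁)=0.15486 + 0.29724j, Y(Ω₂)=0.24231 - 0.19889j
  term(m=+0) = 0.01173 + 0.00000j   from Y*(Ω₁)=0.14297 + 0.00000j, Y(Ω₂)=0.08202 + 0.00000j
  term(m=+1) = 0.09664 - 0.04122j   from Y*(Ω₁)=-0.15486 + 0.29724j, Y(Ω₂)=-0.24231 - 0.19889j
  term(m=+2) = 0.01897 - 0.01978j   from Y*(Ω₁)=0.20895 + 0.29883j, Y(Ω₂)=-0.01465 - 0.07371j
  term(m=+3) = -0.02218 + 0.05872j   from Y*(Ω₁)=0.15041 - 0.01965j, Y(Ω₂)=-0.19516 + 0.36490j
Accumulated sum 0.19857 + 0.00000j; after 4π/(2l+1) scaling, 0.35648 + 0.00000j ⇒ P_3 = 0.356478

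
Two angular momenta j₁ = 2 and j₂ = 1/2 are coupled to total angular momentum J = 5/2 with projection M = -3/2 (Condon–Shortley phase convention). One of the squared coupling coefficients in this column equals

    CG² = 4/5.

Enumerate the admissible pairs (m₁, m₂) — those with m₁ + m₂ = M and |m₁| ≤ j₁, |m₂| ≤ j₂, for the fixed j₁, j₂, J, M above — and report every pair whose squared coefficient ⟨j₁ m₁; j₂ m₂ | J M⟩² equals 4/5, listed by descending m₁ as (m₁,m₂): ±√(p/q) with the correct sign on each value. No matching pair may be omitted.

(-1,-1/2): +√(4/5)

Admissible pairs with m₁+m₂ = M = -3/2: (-2,1/2), (-1,-1/2)
  (m₁,m₂)=(-1,-1/2): CG² = 4/5, CG = +√(4/5)   ← matches the target
  (m₁,m₂)=(-2,1/2): CG² = 1/5, CG = +√(1/5)
Pairs with CG² = 4/5: (-1,-1/2): +√(4/5)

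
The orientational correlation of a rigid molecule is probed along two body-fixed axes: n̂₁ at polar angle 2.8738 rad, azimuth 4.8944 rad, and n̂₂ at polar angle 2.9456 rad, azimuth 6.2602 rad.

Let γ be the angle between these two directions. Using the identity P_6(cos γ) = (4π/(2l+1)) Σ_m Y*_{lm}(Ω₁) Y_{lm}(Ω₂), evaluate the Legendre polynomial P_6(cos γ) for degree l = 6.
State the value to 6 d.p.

0.267085

Addition theorem: P_6(cos γ) = (4π/13) Σ_m Y*_{lm}(Ω₁) Y_{lm}(Ω₂), m = −6…6:
  m=-6: (-0.000076, -0.000147) × (0.000026, 0.000004) = (-0.000000, -0.000000)  (running Σ = (-0.000000, -0.000000))
  m=-5: (-0.001653, 0.001285) × (-0.000457, -0.000053) = (0.000001, -0.000000)  (running Σ = (0.000001, -0.000001))
  m=-4: (0.012050, 0.010742) × (0.004896, 0.000451) = (0.000054, 0.000058)  (running Σ = (0.000055, 0.000058))
  m=-3: (0.043693, -0.071904) × (-0.035695, -0.002465) = (-0.001737, 0.002459)  (running Σ = (-0.001682, 0.002516))
  m=-2: (-0.272781, -0.103930) × (0.175542, 0.008075) = (-0.047045, -0.020447)  (running Σ = (-0.048727, -0.017930))
  m=-1: (-0.107344, 0.583237) × (-0.525699, -0.012085) = (0.063479, -0.305310)  (running Σ = (0.014752, -0.323240))
  m=0: (0.382127, -0.000000) × (0.645854, 0.000000) = (0.246798, 0.000000)  (running Σ = (0.261550, -0.323240))
  m=1: (0.107344, 0.583237) × (0.525699, -0.012085) = (0.063479, 0.305310)  (running Σ = (0.325029, -0.017930))
  m=2: (-0.272781, 0.103930) × (0.175542, -0.008075) = (-0.047045, 0.020447)  (running Σ = (0.277984, 0.002516))
  m=3: (-0.043693, -0.071904) × (0.035695, -0.002465) = (-0.001737, -0.002459)  (running Σ = (0.276247, 0.000058))
  m=4: (0.012050, -0.010742) × (0.004896, -0.000451) = (0.000054, -0.000058)  (running Σ = (0.276301, -0.000001))
  m=5: (0.001653, 0.001285) × (0.000457, -0.000053) = (0.000001, 0.000000)  (running Σ = (0.276302, -0.000000))
  m=6: (-0.000076, 0.000147) × (0.000026, -0.000004) = (-0.000000, 0.000000)  (running Σ = (0.276302, 0.000000))
Total Σ_m = (0.276302, 0.000000). Multiply by 0.966644: (0.267085, 0.000000). P_6(cos γ) = 0.267085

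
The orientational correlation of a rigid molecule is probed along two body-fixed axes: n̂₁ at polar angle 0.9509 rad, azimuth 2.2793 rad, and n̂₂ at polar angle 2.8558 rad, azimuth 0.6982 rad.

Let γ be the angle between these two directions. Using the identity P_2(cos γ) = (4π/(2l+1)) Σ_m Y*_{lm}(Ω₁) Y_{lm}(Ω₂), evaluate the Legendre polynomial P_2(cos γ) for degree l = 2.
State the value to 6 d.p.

Term-by-term m-sum for l=2 (normalisation 4π/5 = 2.513274):
  [-2]  conj(Y_{2,-2})(Ω₁) = -0.03920 - 0.25288j ; Y_{2,-2}(Ω₂) = 0.00533 - 0.03023j ; Δ = -0.00785 - 0.00016j
  [-1]  conj(Y_{2,-1})(Ω₁) = -0.23770 + 0.27739j ; Y_{2,-1}(Ω₂) = -0.16006 + 0.13433j ; Δ = 0.00079 - 0.07633j
  [+0]  conj(Y_{2,0})(Ω₁) = 0.00395 + 0.00000j ; Y_{2,0}(Ω₂) = 0.55558 + 0.00000j ; Δ = 0.00219 + 0.00000j
  [+1]  conj(Y_{2,1})(Ω₁) = 0.23770 + 0.27739j ; Y_{2,1}(Ω₂) = 0.16006 + 0.13433j ; Δ = 0.00079 + 0.07633j
  [+2]  conj(Y_{2,2})(Ω₁) = -0.03920 + 0.25288j ; Y_{2,2}(Ω₂) = 0.00533 + 0.03023j ; Δ = -0.00785 + 0.00016j
Accumulated sum -0.01194 - 0.00000j; after 4π/(2l+1) scaling, -0.03002 - 0.00000j ⇒ P_2 = -0.030019

-0.030019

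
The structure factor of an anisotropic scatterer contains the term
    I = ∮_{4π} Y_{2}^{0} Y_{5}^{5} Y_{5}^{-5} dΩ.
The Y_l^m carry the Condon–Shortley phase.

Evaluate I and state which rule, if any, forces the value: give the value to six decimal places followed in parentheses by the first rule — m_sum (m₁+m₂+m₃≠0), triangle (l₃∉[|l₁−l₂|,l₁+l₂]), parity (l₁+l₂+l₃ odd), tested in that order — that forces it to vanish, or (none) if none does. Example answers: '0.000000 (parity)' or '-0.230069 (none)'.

m-sum 0 ✓  L=12 even ✓  3≤5≤7 ✓
Π(2lᵢ+1) = 5×11×11 = 605
triangle coeff Δ(2,5,5) = 1/38610
Σ_t [0,2]: t=0:+1/2880 t=1:−1/576 t=2:+1/2880 = -1/960
(3j)²=10/429 [(2 5 5; 0 0 0)], sign=+1
Σ_t [2,2]: t=2:+1/161280 = 1/161280
(3j)²=15/286 [(2 5 5; 0 5 -5)], sign=+1
⇒ 4πI² = 125/169
I = (+1)√(125/169/(4π)) = 0.24260890
No selection rule forces the value: the integral is nonzero (none).

0.242609 (none)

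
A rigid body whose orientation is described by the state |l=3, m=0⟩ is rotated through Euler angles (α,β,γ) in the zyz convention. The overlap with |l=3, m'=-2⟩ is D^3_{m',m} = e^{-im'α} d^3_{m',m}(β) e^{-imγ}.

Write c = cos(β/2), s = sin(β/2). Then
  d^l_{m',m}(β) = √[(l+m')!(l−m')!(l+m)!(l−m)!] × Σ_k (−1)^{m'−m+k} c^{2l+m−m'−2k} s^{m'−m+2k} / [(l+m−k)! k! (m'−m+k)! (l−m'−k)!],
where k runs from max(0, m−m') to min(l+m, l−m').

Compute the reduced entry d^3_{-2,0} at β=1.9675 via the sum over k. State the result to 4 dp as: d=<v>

d^3_{-2,0}(β=1.9675) via the finite sum:
c=cos(1.967500/2)=0.553904, s=sin(1.967500/2)=0.832580; N=√[1·120·6·6]=65.726707
k: max(0,(0)−(-2))=2 … min(3+(0),3−(-2))=3
  k=2: (−1)^0·65.7267/(12)·0.5539^4·0.8326^2 = +0.357398
  k=3: (−1)^1·65.7267/(12)·0.5539^2·0.8326^4 = -0.807485
d^3_{-2,0}(1.9675) = +0.357398 -0.807485 = -0.450088

d=-0.4501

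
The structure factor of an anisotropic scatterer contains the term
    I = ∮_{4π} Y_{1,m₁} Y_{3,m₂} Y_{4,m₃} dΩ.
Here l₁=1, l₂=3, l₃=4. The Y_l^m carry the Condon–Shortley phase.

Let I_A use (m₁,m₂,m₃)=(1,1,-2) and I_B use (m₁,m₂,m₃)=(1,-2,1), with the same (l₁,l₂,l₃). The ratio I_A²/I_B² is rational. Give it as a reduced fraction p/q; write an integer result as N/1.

5/1

Same 1,3,4: normalisation and zero-m 3j drop out of the ratio.
A: Δ: 0! 2! 6! / 9! → 1/252; sum: t=0:+1/96 = 1/96; 3j²(1 3 4; 1 1 -2) = Δ·Π!·Σ² = 5/84  (sign +1)
B: Δ: 0! 2! 6! / 9! → 1/252; sum: t=0:+1/240 = 1/240; 3j²(1 3 4; 1 -2 1) = Δ·Π!·Σ² = 1/84  (sign -1)
I_A²/I_B² = (5/84)/(1/84) = 5/1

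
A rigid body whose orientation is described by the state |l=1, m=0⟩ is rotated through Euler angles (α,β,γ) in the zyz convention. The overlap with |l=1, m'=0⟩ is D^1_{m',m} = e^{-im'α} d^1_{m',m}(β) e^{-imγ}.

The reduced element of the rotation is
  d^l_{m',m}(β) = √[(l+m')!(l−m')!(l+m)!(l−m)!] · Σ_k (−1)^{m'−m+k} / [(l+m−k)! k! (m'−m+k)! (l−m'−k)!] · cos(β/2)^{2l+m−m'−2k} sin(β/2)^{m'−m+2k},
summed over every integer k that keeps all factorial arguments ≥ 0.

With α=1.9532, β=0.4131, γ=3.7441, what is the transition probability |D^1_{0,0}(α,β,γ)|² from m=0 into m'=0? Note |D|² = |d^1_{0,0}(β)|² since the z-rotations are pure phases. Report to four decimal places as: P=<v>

P=0.8388

D^1_{0,0}(1.9532,0.4131,3.7441) = e^{-i·0·1.9532}·d^1_{0,0}(0.4131)·e^{-i·0·3.7441}. Compute d first:
c=cos(0.413100/2)=0.978744, s=sin(0.413100/2)=0.205084; N=√[1·1·1·1]=1.000000
k∈{0,1} keeps every argument non-negative
  k=0: (−1)^0·1.0000/(1)·0.9787^2·0.2051^0 = +0.957940
  k=1: (−1)^1·1.0000/(1)·0.9787^0·0.2051^2 = -0.042060
d^1_{0,0}(0.4131) = +0.957940 -0.042060 = +0.915881
|D^1_{0,0}|² = |d^1_{0,0}(β)|² = (+0.915881)² = 0.838838 (the z-rotation phases have unit modulus)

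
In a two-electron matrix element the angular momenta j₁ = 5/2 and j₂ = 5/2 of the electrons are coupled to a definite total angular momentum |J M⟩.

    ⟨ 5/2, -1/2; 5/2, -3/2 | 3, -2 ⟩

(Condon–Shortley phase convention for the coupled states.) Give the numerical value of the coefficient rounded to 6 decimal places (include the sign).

√[7·2!3!3!/9! · 2!3!1!4!1!5!] = √(48)
  +(−1)^0/∏(0,2,3,1,0,2)! = 1/24  (running 1/24)
  +(−1)^1/∏(1,1,2,0,1,3)! = -1/12  (running -1/24)
⟨..|..⟩ = √(48)·(-1/24) = -0.288675

−√(1/12) = -0.288675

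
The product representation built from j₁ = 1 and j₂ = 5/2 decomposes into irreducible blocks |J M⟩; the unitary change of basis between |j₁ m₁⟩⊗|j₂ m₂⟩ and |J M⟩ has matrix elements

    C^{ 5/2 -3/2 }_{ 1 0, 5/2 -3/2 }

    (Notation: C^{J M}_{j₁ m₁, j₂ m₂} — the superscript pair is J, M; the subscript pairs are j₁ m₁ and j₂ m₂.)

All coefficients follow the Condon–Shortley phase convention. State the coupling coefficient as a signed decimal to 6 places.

√[6·1!1!4!/7! · 1!1!1!4!1!4!] = √(576/35)
  +(−1)^0/∏(0,1,1,1,0,3)! = 1/6  (running 1/6)
  +(−1)^1/∏(1,0,0,0,1,4)! = -1/24  (running 1/8)
⟨..|..⟩ = √(576/35)·(1/8) = +0.507093

+√(9/35) ≈ +0.507093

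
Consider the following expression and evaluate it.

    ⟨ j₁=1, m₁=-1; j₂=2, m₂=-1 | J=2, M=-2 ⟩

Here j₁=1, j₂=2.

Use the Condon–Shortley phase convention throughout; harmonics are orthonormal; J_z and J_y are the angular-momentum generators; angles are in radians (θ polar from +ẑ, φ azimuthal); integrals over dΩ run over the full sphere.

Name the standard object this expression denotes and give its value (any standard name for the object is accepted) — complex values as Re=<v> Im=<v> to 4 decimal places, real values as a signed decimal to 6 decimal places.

This is a Clebsch–Gordan (vector-coupling) coefficient.
√[5·1!1!3!/6! · 0!2!1!3!0!4!] = √(12)
  +(−1)^1/∏(1,0,1,0,0,3)! = -1/6  (running -1/6)
⟨..|..⟩ = √(12)·(-1/6) = -0.577350

Clebsch–Gordan coefficient, −√(1/3) ≈ -0.577350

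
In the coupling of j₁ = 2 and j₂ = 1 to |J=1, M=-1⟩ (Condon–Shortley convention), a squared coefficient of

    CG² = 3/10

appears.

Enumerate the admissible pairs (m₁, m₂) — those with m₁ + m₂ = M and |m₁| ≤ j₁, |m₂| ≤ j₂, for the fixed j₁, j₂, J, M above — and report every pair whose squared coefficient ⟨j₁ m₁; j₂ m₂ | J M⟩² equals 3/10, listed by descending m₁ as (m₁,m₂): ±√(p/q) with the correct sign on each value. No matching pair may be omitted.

Admissible pairs with m₁+m₂ = M = -1: (-2,1), (-1,0), (0,-1)
  (m₁,m₂)=(0,-1): CG² = 1/10, CG = +√(1/10)
  (m₁,m₂)=(-1,0): CG² = 3/10, CG = −√(3/10)   ← matches the target
  (m₁,m₂)=(-2,1): CG² = 3/5, CG = +√(3/5)
Pairs with CG² = 3/10: (-1,0): −√(3/10)

(-1,0): −√(3/10)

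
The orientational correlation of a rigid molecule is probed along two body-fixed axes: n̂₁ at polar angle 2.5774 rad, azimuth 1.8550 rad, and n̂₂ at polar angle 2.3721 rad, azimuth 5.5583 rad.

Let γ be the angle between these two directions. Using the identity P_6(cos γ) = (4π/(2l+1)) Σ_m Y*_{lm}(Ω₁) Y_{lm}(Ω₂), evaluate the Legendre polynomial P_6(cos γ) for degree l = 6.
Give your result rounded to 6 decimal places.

Addition theorem: P_6(cos γ) = (4π/13) Σ_m Y*_{lm}(Ω₁) Y_{lm}(Ω₂), m = −6…6:
  m=-6: (+0.001514-0.011192i) × (-0.019464-0.051232i) = -0.000603+0.000140i  (running Σ = -0.000603+0.000140i)
  m=-5: (+0.061133-0.009226i) × (+0.173583+0.090995i) = +0.011451+0.003961i  (running Σ = +0.010848+0.004102i)
  m=-4: (+0.084080+0.181421i) × (-0.379484+0.093692i) = -0.048905-0.060969i  (running Σ = -0.038056-0.056867i)
  m=-3: (-0.307663+0.268855i) × (+0.239359-0.346989i) = +0.019648+0.171109i  (running Σ = -0.018408+0.114242i)
  m=-2: (-0.390310-0.249300i) × (+0.009458+0.077770i) = +0.015696-0.032713i  (running Σ = -0.002712+0.081529i)
  m=-1: (+0.021103-0.072242i) × (+0.261070+0.231242i) = +0.022215-0.013980i  (running Σ = +0.019503+0.067549i)
  m=0: (-0.415268-0.000000i) × (-0.187563+0.000000i) = +0.077889+0.000000i  (running Σ = +0.097392+0.067549i)
  m=1: (-0.021103-0.072242i) × (-0.261070+0.231242i) = +0.022215+0.013980i  (running Σ = +0.119607+0.081529i)
  m=2: (-0.390310+0.249300i) × (+0.009458-0.077770i) = +0.015696+0.032713i  (running Σ = +0.135303+0.114242i)
  m=3: (+0.307663+0.268855i) × (-0.239359-0.346989i) = +0.019648-0.171109i  (running Σ = +0.154951-0.056867i)
  m=4: (+0.084080-0.181421i) × (-0.379484-0.093692i) = -0.048905+0.060969i  (running Σ = +0.106046+0.004102i)
  m=5: (-0.061133-0.009226i) × (-0.173583+0.090995i) = +0.011451-0.003961i  (running Σ = +0.117497+0.000140i)
  m=6: (+0.001514+0.011192i) × (-0.019464+0.051232i) = -0.000603-0.000140i  (running Σ = +0.116895-0.000000i)
Total Σ_m = +0.116895-0.000000i. Multiply by 0.966644: +0.112995-0.000000i. P_6(cos γ) = 0.112995

0.112995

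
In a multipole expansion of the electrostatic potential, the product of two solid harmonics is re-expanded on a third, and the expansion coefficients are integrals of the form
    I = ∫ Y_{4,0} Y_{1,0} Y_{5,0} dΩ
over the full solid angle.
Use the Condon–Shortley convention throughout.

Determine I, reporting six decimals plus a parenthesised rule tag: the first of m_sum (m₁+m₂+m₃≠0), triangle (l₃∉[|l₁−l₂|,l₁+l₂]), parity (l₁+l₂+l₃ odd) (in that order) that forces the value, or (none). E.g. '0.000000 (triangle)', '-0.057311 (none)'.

Rules hold: Σm=0, L=10 even, 3≤5≤5.
N = 9·3·11 = 297
Δ = 0!·8!·2!/11! = 1/495
Racah Σ t=0..0: t=0:+1/576 = 1/576
⇒ 3j(4 1 5; 0 0 0)² = 5/99, sgn -1
(m-triple is (0,0,0) — same symbol as above.)
4πI² = N·(3j₀)²·(3jₘ)² = 25/33
I = +1·√(0.757576/4π) = 0.24553200
No selection rule forces the value: the integral is nonzero (none).

0.245532 (none)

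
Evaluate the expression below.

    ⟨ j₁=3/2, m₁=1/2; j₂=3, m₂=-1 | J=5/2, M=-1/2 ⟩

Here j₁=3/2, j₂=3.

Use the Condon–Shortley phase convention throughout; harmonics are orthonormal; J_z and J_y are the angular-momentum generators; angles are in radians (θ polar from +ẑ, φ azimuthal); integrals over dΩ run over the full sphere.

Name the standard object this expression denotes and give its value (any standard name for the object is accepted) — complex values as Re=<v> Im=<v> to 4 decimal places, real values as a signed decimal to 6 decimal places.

This is a Clebsch–Gordan (vector-coupling) coefficient.
j₁+j₂−J=2  J+j₁−j₂=1  J−j₁+j₂=4  j₁+j₂+J+1=8
(j₁±m₁, j₂±m₂, J±M) = (2,1,2,4,2,3)
P² = 288/35
sum k=0..1:
  [0] +1/8 = 1/8
  [1] −1/6 = -1/6
S = -1/24
C² = P²·S² = 1/70 ; C = -0.119523

Clebsch–Gordan coefficient, −√(1/70) ≈ -0.119523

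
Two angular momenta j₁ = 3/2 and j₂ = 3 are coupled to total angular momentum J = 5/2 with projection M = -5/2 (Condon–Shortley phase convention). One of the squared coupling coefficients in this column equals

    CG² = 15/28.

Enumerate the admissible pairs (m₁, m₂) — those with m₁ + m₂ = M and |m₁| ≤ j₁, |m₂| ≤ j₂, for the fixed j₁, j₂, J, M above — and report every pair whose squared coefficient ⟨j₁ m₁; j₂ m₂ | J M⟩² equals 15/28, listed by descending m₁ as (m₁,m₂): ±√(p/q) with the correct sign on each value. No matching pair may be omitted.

(1/2,-3): +√(15/28)

Admissible pairs with m₁+m₂ = M = -5/2: (-3/2,-1), (-1/2,-2), (1/2,-3)
  (m₁,m₂)=(1/2,-3): CG² = 15/28, CG = +√(15/28)   ← matches the target
  (m₁,m₂)=(-1/2,-2): CG² = 5/14, CG = −√(5/14)
  (m₁,m₂)=(-3/2,-1): CG² = 3/28, CG = +√(3/28)
Pairs with CG² = 15/28: (1/2,-3): +√(15/28)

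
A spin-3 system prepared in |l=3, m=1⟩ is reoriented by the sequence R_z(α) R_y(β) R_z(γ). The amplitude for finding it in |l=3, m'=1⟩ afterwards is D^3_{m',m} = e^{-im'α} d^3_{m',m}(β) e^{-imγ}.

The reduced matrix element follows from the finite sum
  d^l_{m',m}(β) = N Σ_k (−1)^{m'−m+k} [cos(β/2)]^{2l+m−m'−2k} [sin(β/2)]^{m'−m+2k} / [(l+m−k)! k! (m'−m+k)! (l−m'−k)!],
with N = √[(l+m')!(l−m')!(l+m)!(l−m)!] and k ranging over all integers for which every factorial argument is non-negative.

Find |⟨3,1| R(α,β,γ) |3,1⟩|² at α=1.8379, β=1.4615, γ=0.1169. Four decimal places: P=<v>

Split into d^3_{1,1}(β=1.4615) × two z-phases.
Half-angle: c=0.744674, s=0.667428. N=√(24·2·24·2)=48.000000
k∈{0,1,2} keeps every argument non-negative
  k=0: (−1)^0·48.0000/(48)·0.7447^6·0.6674^0 = +0.170529
  k=1: (−1)^1·48.0000/(6)·0.7447^4·0.6674^2 = -1.095883
  k=2: (−1)^2·48.0000/(8)·0.7447^2·0.6674^4 = +0.660241
d^3_{1,1}(1.4615) = +0.170529 -1.095883 +0.660241 = -0.265114
|D^3_{1,1}|² = |d^3_{1,1}(β)|² = (-0.265114)² = 0.070285 (the z-rotation phases have unit modulus)

P=0.0703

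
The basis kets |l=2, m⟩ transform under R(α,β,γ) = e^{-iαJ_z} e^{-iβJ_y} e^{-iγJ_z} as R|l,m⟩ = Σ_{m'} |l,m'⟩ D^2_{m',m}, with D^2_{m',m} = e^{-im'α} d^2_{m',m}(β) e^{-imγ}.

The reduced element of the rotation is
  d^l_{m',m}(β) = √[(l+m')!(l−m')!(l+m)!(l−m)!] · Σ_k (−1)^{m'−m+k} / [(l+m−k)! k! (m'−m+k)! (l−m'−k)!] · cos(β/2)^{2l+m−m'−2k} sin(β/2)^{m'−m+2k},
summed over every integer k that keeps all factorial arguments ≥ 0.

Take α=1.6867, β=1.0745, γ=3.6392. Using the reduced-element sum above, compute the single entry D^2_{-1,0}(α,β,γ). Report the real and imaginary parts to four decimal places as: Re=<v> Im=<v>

Split into d^2_{-1,0}(β=1.0745) × two z-phases.
c=cos(1.074500/2)=0.859119, s=sin(1.074500/2)=0.511775; N=√[1·6·2·2]=4.898979
k: max(0,(0)−(-1))=1 … min(2+(0),2−(-1))=2
  k=1: (−1)^0·4.8990/(2)·0.8591^3·0.5118^1 = +0.794905
  k=2: (−1)^1·4.8990/(2)·0.8591^1·0.5118^3 = -0.282077
d^2_{-1,0}(1.0745) = +0.794905 -0.282077 = +0.512829
Attach z-rotation phases: D = e^{-i(-1)(1.6867)}·(+0.512829)·e^{-i(0)(3.6392)} = -0.059306+0.509388i

Re=-0.0593 Im=0.5094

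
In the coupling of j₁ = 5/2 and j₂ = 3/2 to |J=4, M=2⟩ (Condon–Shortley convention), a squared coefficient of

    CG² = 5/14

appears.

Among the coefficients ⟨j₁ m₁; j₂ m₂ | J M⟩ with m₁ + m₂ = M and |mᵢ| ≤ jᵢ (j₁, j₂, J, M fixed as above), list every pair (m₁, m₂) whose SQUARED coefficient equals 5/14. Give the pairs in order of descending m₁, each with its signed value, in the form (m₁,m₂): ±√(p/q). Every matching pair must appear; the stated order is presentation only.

Admissible pairs with m₁+m₂ = M = 2: (1/2,3/2), (3/2,1/2), (5/2,-1/2)
  (m₁,m₂)=(5/2,-1/2): CG² = 3/28, CG = +√(3/28)
  (m₁,m₂)=(3/2,1/2): CG² = 15/28, CG = +√(15/28)
  (m₁,m₂)=(1/2,3/2): CG² = 5/14, CG = +√(5/14)   ← matches the target
Pairs with CG² = 5/14: (1/2,3/2): +√(5/14)

(1/2,3/2): +√(5/14)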